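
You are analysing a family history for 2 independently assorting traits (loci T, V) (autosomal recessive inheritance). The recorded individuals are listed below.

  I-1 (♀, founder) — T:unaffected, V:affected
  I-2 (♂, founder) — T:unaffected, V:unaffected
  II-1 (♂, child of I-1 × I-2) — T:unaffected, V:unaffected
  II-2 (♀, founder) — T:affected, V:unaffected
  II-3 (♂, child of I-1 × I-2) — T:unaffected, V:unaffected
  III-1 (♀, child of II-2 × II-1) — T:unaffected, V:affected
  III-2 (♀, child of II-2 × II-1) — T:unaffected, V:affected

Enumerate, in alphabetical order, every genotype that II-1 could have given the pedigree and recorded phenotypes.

II-1 ∈ {TT Vv, Tt Vv}

T/I-1 un ·: TT|Tt
T/I-2 un ·: TT|Tt
T/II-1 un I-1×I-2: TT|Tt
T/II-2 aff ·: tt
T/II-3 un I-1×I-2: TT|Tt
T/III-1 un II-2×II-1: Tt
T/III-2 un II-2×II-1: Tt
⇒ T over [I-1,I-2,II-1,II-2,II-3,III-1,III-2]: 13 consistent
V/I-1 aff ·: vv
V/I-2 un ·: VV|Vv
V/II-1 un I-1×I-2: Vv
V/II-2 un ·: Vv
V/II-3 un I-1×I-2: Vv
V/III-1 aff II-2×II-1: vv
V/III-2 aff II-2×II-1: vv
⇒ V over [I-1,I-2,II-1,II-2,II-3,III-1,III-2]: 2 consistent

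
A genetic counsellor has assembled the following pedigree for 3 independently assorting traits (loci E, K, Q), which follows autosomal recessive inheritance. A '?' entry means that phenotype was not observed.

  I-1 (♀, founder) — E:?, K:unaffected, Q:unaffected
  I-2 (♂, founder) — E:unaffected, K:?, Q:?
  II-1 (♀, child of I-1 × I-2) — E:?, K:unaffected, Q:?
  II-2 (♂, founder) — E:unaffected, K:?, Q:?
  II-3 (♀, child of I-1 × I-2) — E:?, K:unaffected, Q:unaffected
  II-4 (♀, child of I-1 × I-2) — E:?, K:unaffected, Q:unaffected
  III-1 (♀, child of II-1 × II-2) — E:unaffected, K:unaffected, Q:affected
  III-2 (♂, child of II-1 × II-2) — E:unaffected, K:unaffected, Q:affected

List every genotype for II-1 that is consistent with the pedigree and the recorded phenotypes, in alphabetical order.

II-1 ∈ {EE KK Qq, EE KK qq, EE Kk Qq, EE Kk qq, Ee KK Qq, Ee KK qq, Ee Kk Qq, Ee Kk qq, ee KK Qq, ee KK qq, ee Kk Qq, ee Kk qq}

E/I-1 ? ·: EE|Ee|ee
E/I-2 un ·: EE|Ee
E/II-1 ? I-1×I-2: EE|Ee|ee
E/II-2 un ·: EE|Ee
E/II-3 ? I-1×I-2: EE|Ee|ee
E/II-4 ? I-1×I-2: EE|Ee|ee
E/III-1 un II-1×II-2: EE|Ee
E/III-2 un II-1×II-2: EE|Ee
⇒ E over [I-1,I-2,II-1,II-2,II-3,II-4,III-1,III-2]: 292 consistent
K/I-1 un ·: KK|Kk
K/I-2 ? ·: KK|Kk|kk
K/II-1 un I-1×I-2: KK|Kk
K/II-2 ? ·: KK|Kk|kk
K/II-3 un I-1×I-2: KK|Kk
K/II-4 un I-1×I-2: KK|Kk
K/III-1 un II-1×II-2: KK|Kk
K/III-2 un II-1×II-2: KK|Kk
⇒ K over [I-1,I-2,II-1,II-2,II-3,II-4,III-1,III-2]: 204 consistent
Q/I-1 un ·: QQ|Qq
Q/I-2 ? ·: QQ|Qq|qq
Q/II-1 ? I-1×I-2: Qq|qq
Q/II-2 ? ·: Qq|qq
Q/II-3 un I-1×I-2: QQ|Qq
Q/II-4 un I-1×I-2: QQ|Qq
Q/III-1 aff II-1×II-2: qq
Q/III-2 aff II-1×II-2: qq
⇒ Q over [I-1,I-2,II-1,II-2,II-3,II-4,III-1,III-2]: 38 consistent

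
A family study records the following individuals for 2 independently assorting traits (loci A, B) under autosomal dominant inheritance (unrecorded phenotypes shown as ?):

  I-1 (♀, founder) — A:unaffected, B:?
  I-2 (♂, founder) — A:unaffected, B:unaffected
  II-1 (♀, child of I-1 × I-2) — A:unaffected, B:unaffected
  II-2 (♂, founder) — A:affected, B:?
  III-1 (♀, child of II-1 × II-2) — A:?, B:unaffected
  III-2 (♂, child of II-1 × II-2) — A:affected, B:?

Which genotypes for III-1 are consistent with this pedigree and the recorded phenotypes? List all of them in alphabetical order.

III-1 ∈ {Aa bb, aa bb}

A/I-1 un ·: aa
A/I-2 un ·: aa
A/II-1 un I-1×I-2: aa
A/II-2 aff ·: Aa|AA
A/III-1 ? II-1×II-2: aa|Aa
A/III-2 aff II-1×II-2: Aa
⇒ A over [I-1,I-2,II-1,II-2,III-1,III-2]: 3 consistent
B/I-1 ? ·: bb|Bb
B/I-2 un ·: bb
B/II-1 un I-1×I-2: bb
B/II-2 ? ·: bb|Bb
B/III-1 un II-1×II-2: bb
B/III-2 ? II-1×II-2: bb|Bb
⇒ B over [I-1,I-2,II-1,II-2,III-1,III-2]: 6 consistent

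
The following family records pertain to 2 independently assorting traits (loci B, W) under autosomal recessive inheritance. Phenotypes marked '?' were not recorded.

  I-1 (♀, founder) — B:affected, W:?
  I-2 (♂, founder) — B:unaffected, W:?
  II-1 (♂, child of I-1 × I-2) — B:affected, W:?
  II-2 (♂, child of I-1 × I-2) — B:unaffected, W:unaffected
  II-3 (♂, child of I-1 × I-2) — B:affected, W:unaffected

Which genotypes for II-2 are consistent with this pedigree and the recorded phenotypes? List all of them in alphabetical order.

B/I-1 aff ·: bb
B/I-2 un ·: Bb
B/II-1 aff I-1×I-2: bb
B/II-2 un I-1×I-2: Bb
B/II-3 aff I-1×I-2: bb
⇒ B over [I-1,I-2,II-1,II-2,II-3]: 1 consistent
W/I-1 ? ·: WW|Ww|ww
W/I-2 ? ·: WW|Ww|ww
W/II-1 ? I-1×I-2: WW|Ww|ww
W/II-2 un I-1×I-2: WW|Ww
W/II-3 un I-1×I-2: WW|Ww
⇒ W over [I-1,I-2,II-1,II-2,II-3]: 35 consistent

II-2 ∈ {Bb WW, Bb Ww}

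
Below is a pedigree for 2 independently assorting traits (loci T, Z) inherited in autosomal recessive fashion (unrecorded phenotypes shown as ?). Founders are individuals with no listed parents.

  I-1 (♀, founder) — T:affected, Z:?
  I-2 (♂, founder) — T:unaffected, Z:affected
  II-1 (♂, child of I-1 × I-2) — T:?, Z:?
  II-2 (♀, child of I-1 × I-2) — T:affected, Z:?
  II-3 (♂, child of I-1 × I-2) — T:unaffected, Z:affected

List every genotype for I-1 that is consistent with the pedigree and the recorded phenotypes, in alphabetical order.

I-1 ∈ {tt Zz, tt zz}

T/I-1 aff ·: tt
T/I-2 un ·: Tt
T/II-1 ? I-1×I-2: Tt|tt
T/II-2 aff I-1×I-2: tt
T/II-3 un I-1×I-2: Tt
⇒ T over [I-1,I-2,II-1,II-2,II-3]: 2 consistent
Z/I-1 ? ·: Zz|zz
Z/I-2 aff ·: zz
Z/II-1 ? I-1×I-2: Zz|zz
Z/II-2 ? I-1×I-2: Zz|zz
Z/II-3 aff I-1×I-2: zz
⇒ Z over [I-1,I-2,II-1,II-2,II-3]: 5 consistent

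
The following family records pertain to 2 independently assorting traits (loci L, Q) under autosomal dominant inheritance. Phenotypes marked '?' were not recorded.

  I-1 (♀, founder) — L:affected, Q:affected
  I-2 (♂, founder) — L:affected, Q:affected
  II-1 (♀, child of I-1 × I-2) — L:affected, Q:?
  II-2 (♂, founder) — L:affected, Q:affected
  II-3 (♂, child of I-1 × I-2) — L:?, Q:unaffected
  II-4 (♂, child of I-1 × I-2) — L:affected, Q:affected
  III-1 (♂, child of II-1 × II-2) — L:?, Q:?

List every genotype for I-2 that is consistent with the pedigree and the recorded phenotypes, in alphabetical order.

L/I-1 aff ·: Ll|LL
L/I-2 aff ·: Ll|LL
L/II-1 aff I-1×I-2: Ll|LL
L/II-2 aff ·: Ll|LL
L/II-3 ? I-1×I-2: ll|Ll|LL
L/II-4 aff I-1×I-2: Ll|LL
L/III-1 ? II-1×II-2: ll|Ll|LL
⇒ L over [I-1,I-2,II-1,II-2,II-3,II-4,III-1]: 115 consistent
Q/I-1 aff ·: Qq
Q/I-2 aff ·: Qq
Q/II-1 ? I-1×I-2: qq|Qq|QQ
Q/II-2 aff ·: Qq|QQ
Q/II-3 un I-1×I-2: qq
Q/II-4 aff I-1×I-2: Qq|QQ
Q/III-1 ? II-1×II-2: qq|Qq|QQ
⇒ Q over [I-1,I-2,II-1,II-2,II-3,II-4,III-1]: 22 consistent

I-2 ∈ {LL Qq, Ll Qq}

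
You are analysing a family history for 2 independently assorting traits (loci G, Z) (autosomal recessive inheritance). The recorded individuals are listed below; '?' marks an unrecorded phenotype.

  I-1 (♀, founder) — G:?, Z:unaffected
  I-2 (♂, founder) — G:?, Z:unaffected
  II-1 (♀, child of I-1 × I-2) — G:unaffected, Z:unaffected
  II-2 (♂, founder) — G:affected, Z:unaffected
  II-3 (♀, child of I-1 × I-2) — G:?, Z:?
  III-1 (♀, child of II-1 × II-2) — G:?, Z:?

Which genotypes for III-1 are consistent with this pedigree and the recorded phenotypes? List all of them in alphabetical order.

III-1 ∈ {Gg ZZ, Gg Zz, Gg zz, gg ZZ, gg Zz, gg zz}

G/I-1 ? ·: GG|Gg|gg
G/I-2 ? ·: GG|Gg|gg
G/II-1 un I-1×I-2: GG|Gg
G/II-2 aff ·: gg
G/II-3 ? I-1×I-2: GG|Gg|gg
G/III-1 ? II-1×II-2: Gg|gg
⇒ G over [I-1,I-2,II-1,II-2,II-3,III-1]: 34 consistent
Z/I-1 un ·: ZZ|Zz
Z/I-2 un ·: ZZ|Zz
Z/II-1 un I-1×I-2: ZZ|Zz
Z/II-2 un ·: ZZ|Zz
Z/II-3 ? I-1×I-2: ZZ|Zz|zz
Z/III-1 ? II-1×II-2: ZZ|Zz|zz
⇒ Z over [I-1,I-2,II-1,II-2,II-3,III-1]: 59 consistent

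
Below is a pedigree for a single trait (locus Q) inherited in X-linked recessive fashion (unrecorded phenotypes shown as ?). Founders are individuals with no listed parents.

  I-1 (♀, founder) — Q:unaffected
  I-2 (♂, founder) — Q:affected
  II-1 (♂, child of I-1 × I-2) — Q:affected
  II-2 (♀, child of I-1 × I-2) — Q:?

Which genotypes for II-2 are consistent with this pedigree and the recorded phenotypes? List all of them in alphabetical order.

Q/I-1 un ·: X^QX^q
Q/I-2 aff ·: X^qY
Q/II-1 aff I-1×I-2: X^qY
Q/II-2 ? I-1×I-2: X^QX^q|X^qX^q
⇒ Q over [I-1,I-2,II-1,II-2]: 2 consistent

II-2 ∈ {X^QX^q, X^qX^q}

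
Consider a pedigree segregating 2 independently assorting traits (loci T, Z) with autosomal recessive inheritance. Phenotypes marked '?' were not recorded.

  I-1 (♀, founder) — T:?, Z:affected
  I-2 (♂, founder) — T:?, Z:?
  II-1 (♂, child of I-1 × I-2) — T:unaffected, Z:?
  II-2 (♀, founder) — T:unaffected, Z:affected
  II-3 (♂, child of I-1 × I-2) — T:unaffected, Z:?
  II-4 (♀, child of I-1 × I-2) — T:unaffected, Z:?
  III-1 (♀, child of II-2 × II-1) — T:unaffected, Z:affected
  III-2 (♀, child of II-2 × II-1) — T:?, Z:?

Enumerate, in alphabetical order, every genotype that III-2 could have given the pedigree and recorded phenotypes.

III-2 ∈ {TT Zz, TT zz, Tt Zz, Tt zz, tt Zz, tt zz}

T/I-1 ? ·: TT|Tt|tt
T/I-2 ? ·: TT|Tt|tt
T/II-1 un I-1×I-2: TT|Tt
T/II-2 un ·: TT|Tt
T/II-3 un I-1×I-2: TT|Tt
T/II-4 un I-1×I-2: TT|Tt
T/III-1 un II-2×II-1: TT|Tt
T/III-2 ? II-2×II-1: TT|Tt|tt
⇒ T over [I-1,I-2,II-1,II-2,II-3,II-4,III-1,III-2]: 225 consistent
Z/I-1 aff ·: zz
Z/I-2 ? ·: ZZ|Zz|zz
Z/II-1 ? I-1×I-2: Zz|zz
Z/II-2 aff ·: zz
Z/II-3 ? I-1×I-2: Zz|zz
Z/II-4 ? I-1×I-2: Zz|zz
Z/III-1 aff II-2×II-1: zz
Z/III-2 ? II-2×II-1: Zz|zz
⇒ Z over [I-1,I-2,II-1,II-2,II-3,II-4,III-1,III-2]: 15 consistent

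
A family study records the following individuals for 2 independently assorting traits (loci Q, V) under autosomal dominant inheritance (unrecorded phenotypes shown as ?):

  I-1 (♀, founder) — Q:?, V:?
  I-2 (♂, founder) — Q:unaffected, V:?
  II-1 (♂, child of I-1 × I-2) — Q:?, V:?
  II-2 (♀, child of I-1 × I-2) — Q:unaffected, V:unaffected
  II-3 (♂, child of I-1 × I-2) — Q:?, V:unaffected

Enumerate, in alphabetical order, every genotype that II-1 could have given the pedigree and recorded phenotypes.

Q/I-1 ? ·: qq|Qq
Q/I-2 un ·: qq
Q/II-1 ? I-1×I-2: qq|Qq
Q/II-2 un I-1×I-2: qq
Q/II-3 ? I-1×I-2: qq|Qq
⇒ Q over [I-1,I-2,II-1,II-2,II-3]: 5 consistent
V/I-1 ? ·: vv|Vv
V/I-2 ? ·: vv|Vv
V/II-1 ? I-1×I-2: vv|Vv|VV
V/II-2 un I-1×I-2: vv
V/II-3 un I-1×I-2: vv
⇒ V over [I-1,I-2,II-1,II-2,II-3]: 8 consistent

II-1 ∈ {Qq VV, Qq Vv, Qq vv, qq VV, qq Vv, qq vv}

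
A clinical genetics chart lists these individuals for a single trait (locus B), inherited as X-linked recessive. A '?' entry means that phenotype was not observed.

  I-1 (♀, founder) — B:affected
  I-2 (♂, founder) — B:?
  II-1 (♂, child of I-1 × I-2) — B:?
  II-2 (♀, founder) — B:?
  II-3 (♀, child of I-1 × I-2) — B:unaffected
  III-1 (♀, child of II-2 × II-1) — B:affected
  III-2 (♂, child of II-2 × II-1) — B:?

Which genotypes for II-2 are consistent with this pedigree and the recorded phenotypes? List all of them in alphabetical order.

B/I-1 aff ·: X^bX^b
B/I-2 ? ·: X^BY
B/II-1 ? I-1×I-2: X^bY
B/II-2 ? ·: X^BX^b|X^bX^b
B/II-3 un I-1×I-2: X^BX^b
B/III-1 aff II-2×II-1: X^bX^b
B/III-2 ? II-2×II-1: X^BY|X^bY
⇒ B over [I-1,I-2,II-1,II-2,II-3,III-1,III-2]: 3 consistent

II-2 ∈ {X^BX^b, X^bX^b}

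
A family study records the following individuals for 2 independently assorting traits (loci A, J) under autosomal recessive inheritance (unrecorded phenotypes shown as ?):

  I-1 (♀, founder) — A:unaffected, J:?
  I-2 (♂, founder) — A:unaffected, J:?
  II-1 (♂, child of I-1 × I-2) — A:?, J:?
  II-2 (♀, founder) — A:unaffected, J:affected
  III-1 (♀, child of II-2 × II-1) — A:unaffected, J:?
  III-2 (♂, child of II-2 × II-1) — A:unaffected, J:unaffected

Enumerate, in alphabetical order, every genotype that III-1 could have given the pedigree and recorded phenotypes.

III-1 ∈ {AA Jj, AA jj, Aa Jj, Aa jj}

A/I-1 un ·: AA|Aa
A/I-2 un ·: AA|Aa
A/II-1 ? I-1×I-2: AA|Aa|aa
A/II-2 un ·: AA|Aa
A/III-1 un II-2×II-1: AA|Aa
A/III-2 un II-2×II-1: AA|Aa
⇒ A over [I-1,I-2,II-1,II-2,III-1,III-2]: 46 consistent
J/I-1 ? ·: JJ|Jj|jj
J/I-2 ? ·: JJ|Jj|jj
J/II-1 ? I-1×I-2: JJ|Jj
J/II-2 aff ·: jj
J/III-1 ? II-2×II-1: Jj|jj
J/III-2 un II-2×II-1: Jj
⇒ J over [I-1,I-2,II-1,II-2,III-1,III-2]: 18 consistent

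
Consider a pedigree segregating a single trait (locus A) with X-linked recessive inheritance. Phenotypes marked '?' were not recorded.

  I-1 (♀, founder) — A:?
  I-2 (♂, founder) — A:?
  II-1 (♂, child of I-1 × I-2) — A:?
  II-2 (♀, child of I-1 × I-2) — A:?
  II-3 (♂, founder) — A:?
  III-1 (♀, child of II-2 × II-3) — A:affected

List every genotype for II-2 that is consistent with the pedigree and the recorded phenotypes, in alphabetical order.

A/I-1 ? ·: X^AX^A|X^AX^a|X^aX^a
A/I-2 ? ·: X^AY|X^aY
A/II-1 ? I-1×I-2: X^AY|X^aY
A/II-2 ? I-1×I-2: X^AX^a|X^aX^a
A/II-3 ? ·: X^aY
A/III-1 aff II-2×II-3: X^aX^a
⇒ A over [I-1,I-2,II-1,II-2,II-3,III-1]: 9 consistent

II-2 ∈ {X^AX^a, X^aX^a}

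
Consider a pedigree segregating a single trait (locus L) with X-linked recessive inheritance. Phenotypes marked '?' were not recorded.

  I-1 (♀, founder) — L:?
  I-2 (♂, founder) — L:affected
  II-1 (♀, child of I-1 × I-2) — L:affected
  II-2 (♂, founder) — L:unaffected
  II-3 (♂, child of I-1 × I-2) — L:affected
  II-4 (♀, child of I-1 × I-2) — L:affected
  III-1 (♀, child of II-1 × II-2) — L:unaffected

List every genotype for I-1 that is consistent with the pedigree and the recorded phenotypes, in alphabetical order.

L/I-1 ? ·: X^LX^l|X^lX^l
L/I-2 aff ·: X^lY
L/II-1 aff I-1×I-2: X^lX^l
L/II-2 un ·: X^LY
L/II-3 aff I-1×I-2: X^lY
L/II-4 aff I-1×I-2: X^lX^l
L/III-1 un II-1×II-2: X^LX^l
⇒ L over [I-1,I-2,II-1,II-2,II-3,II-4,III-1]: 2 consistent

I-1 ∈ {X^LX^l, X^lX^l}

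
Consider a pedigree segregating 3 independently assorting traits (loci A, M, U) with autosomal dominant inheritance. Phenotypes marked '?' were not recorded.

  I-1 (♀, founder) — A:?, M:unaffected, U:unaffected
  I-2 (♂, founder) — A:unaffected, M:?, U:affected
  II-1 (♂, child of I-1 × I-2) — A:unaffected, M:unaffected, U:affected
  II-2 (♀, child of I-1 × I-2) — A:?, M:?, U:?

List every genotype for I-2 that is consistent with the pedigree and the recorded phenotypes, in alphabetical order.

A/I-1 ? ·: aa|Aa
A/I-2 un ·: aa
A/II-1 un I-1×I-2: aa
A/II-2 ? I-1×I-2: aa|Aa
⇒ A over [I-1,I-2,II-1,II-2]: 3 consistent
M/I-1 un ·: mm
M/I-2 ? ·: mm|Mm
M/II-1 un I-1×I-2: mm
M/II-2 ? I-1×I-2: mm|Mm
⇒ M over [I-1,I-2,II-1,II-2]: 3 consistent
U/I-1 un ·: uu
U/I-2 aff ·: Uu|UU
U/II-1 aff I-1×I-2: Uu
U/II-2 ? I-1×I-2: uu|Uu
⇒ U over [I-1,I-2,II-1,II-2]: 3 consistent

I-2 ∈ {aa Mm UU, aa Mm Uu, aa mm UU, aa mm Uu}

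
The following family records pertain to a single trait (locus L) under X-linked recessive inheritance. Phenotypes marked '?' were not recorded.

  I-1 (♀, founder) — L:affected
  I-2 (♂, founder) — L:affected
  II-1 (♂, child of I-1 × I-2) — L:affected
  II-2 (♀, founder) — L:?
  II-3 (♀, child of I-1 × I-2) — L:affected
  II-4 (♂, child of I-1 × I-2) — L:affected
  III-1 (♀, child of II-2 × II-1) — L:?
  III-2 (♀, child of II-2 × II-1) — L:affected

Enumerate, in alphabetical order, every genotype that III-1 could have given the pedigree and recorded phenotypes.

L/I-1 aff ·: X^lX^l
L/I-2 aff ·: X^lY
L/II-1 aff I-1×I-2: X^lY
L/II-2 ? ·: X^LX^l|X^lX^l
L/II-3 aff I-1×I-2: X^lX^l
L/II-4 aff I-1×I-2: X^lY
L/III-1 ? II-2×II-1: X^LX^l|X^lX^l
L/III-2 aff II-2×II-1: X^lX^l
⇒ L over [I-1,I-2,II-1,II-2,II-3,II-4,III-1,III-2]: 3 consistent

III-1 ∈ {X^LX^l, X^lX^l}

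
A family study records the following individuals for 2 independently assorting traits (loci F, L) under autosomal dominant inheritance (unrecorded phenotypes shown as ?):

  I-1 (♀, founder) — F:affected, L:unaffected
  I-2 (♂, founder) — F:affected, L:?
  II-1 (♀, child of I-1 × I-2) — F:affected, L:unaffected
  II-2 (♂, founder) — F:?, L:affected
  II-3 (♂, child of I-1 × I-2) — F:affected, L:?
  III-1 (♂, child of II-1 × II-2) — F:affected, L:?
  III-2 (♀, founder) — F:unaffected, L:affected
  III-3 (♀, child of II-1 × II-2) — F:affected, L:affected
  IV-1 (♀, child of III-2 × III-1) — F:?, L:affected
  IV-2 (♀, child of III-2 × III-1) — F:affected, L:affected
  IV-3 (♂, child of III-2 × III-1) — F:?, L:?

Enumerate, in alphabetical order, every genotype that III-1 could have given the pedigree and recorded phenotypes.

F/I-1 aff ·: Ff|FF
F/I-2 aff ·: Ff|FF
F/II-1 aff I-1×I-2: Ff|FF
F/II-2 ? ·: ff|Ff|FF
F/II-3 aff I-1×I-2: Ff|FF
F/III-1 aff II-1×II-2: Ff|FF
F/III-2 un ·: ff
F/III-3 aff II-1×II-2: Ff|FF
F/IV-1 ? III-2×III-1: ff|Ff
F/IV-2 aff III-2×III-1: Ff
F/IV-3 ? III-2×III-1: ff|Ff
⇒ F over [I-1,I-2,II-1,II-2,II-3,III-1,III-2,III-3,IV-1,IV-2,IV-3]: 249 consistent
L/I-1 un ·: ll
L/I-2 ? ·: ll|Ll
L/II-1 un I-1×I-2: ll
L/II-2 aff ·: Ll|LL
L/II-3 ? I-1×I-2: ll|Ll
L/III-1 ? II-1×II-2: ll|Ll
L/III-2 aff ·: Ll|LL
L/III-3 aff II-1×II-2: Ll
L/IV-1 aff III-2×III-1: Ll|LL
L/IV-2 aff III-2×III-1: Ll|LL
L/IV-3 ? III-2×III-1: ll|Ll|LL
⇒ L over [I-1,I-2,II-1,II-2,II-3,III-1,III-2,III-3,IV-1,IV-2,IV-3]: 129 consistent

III-1 ∈ {FF Ll, FF ll, Ff Ll, Ff ll}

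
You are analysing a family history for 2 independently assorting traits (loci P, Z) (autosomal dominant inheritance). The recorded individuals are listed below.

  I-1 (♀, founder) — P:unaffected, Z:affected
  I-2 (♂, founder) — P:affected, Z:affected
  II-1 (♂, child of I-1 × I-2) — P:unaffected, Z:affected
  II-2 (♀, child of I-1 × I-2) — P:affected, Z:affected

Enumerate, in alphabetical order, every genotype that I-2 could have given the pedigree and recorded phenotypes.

I-2 ∈ {Pp ZZ, Pp Zz}

P/I-1 un ·: pp
P/I-2 aff ·: Pp
P/II-1 un I-1×I-2: pp
P/II-2 aff I-1×I-2: Pp
⇒ P over [I-1,I-2,II-1,II-2]: 1 consistent
Z/I-1 aff ·: Zz|ZZ
Z/I-2 aff ·: Zz|ZZ
Z/II-1 aff I-1×I-2: Zz|ZZ
Z/II-2 aff I-1×I-2: Zz|ZZ
⇒ Z over [I-1,I-2,II-1,II-2]: 13 consistent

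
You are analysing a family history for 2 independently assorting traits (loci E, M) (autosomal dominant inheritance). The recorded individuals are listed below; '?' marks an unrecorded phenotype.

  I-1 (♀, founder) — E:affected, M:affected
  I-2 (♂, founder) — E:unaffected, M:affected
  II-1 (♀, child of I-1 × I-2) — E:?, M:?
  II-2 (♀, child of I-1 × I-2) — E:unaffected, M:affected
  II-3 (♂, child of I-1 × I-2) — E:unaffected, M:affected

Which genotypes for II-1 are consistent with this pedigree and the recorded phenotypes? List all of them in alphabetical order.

II-1 ∈ {Ee MM, Ee Mm, Ee mm, ee MM, ee Mm, ee mm}

E/I-1 aff ·: Ee
E/I-2 un ·: ee
E/II-1 ? I-1×I-2: ee|Ee
E/II-2 un I-1×I-2: ee
E/II-3 un I-1×I-2: ee
⇒ E over [I-1,I-2,II-1,II-2,II-3]: 2 consistent
M/I-1 aff ·: Mm|MM
M/I-2 aff ·: Mm|MM
M/II-1 ? I-1×I-2: mm|Mm|MM
M/II-2 aff I-1×I-2: Mm|MM
M/II-3 aff I-1×I-2: Mm|MM
⇒ M over [I-1,I-2,II-1,II-2,II-3]: 29 consistent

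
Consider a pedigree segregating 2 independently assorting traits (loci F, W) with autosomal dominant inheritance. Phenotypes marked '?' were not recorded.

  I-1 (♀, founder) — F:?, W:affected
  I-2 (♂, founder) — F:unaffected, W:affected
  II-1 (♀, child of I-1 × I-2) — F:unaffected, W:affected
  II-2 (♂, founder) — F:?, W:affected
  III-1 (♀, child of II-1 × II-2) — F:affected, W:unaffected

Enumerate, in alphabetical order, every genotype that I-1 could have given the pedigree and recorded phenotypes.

I-1 ∈ {Ff WW, Ff Ww, ff WW, ff Ww}

F/I-1 ? ·: ff|Ff
F/I-2 un ·: ff
F/II-1 un I-1×I-2: ff
F/II-2 ? ·: Ff|FF
F/III-1 aff II-1×II-2: Ff
⇒ F over [I-1,I-2,II-1,II-2,III-1]: 4 consistent
W/I-1 aff ·: Ww|WW
W/I-2 aff ·: Ww|WW
W/II-1 aff I-1×I-2: Ww
W/II-2 aff ·: Ww
W/III-1 un II-1×II-2: ww
⇒ W over [I-1,I-2,II-1,II-2,III-1]: 3 consistent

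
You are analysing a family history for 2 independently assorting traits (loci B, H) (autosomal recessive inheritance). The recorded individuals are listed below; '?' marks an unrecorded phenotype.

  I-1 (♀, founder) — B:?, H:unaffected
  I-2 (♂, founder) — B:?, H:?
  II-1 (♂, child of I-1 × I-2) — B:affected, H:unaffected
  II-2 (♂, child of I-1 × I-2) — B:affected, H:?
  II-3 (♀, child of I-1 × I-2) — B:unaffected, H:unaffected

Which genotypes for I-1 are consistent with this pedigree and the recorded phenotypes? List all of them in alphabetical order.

B/I-1 ? ·: Bb|bb
B/I-2 ? ·: Bb|bb
B/II-1 aff I-1×I-2: bb
B/II-2 aff I-1×I-2: bb
B/II-3 un I-1×I-2: BB|Bb
⇒ B over [I-1,I-2,II-1,II-2,II-3]: 4 consistent
H/I-1 un ·: HH|Hh
H/I-2 ? ·: HH|Hh|hh
H/II-1 un I-1×I-2: HH|Hh
H/II-2 ? I-1×I-2: HH|Hh|hh
H/II-3 un I-1×I-2: HH|Hh
⇒ H over [I-1,I-2,II-1,II-2,II-3]: 32 consistent

I-1 ∈ {Bb HH, Bb Hh, bb HH, bb Hh}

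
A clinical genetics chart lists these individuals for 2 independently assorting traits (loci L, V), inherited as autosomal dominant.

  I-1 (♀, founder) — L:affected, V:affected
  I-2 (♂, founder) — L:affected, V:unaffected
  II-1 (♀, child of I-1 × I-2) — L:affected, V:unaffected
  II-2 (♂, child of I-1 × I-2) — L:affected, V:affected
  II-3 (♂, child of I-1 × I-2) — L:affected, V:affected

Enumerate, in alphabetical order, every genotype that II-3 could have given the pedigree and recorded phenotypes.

L/I-1 aff ·: Ll|LL
L/I-2 aff ·: Ll|LL
L/II-1 aff I-1×I-2: Ll|LL
L/II-2 aff I-1×I-2: Ll|LL
L/II-3 aff I-1×I-2: Ll|LL
⇒ L over [I-1,I-2,II-1,II-2,II-3]: 25 consistent
V/I-1 aff ·: Vv
V/I-2 un ·: vv
V/II-1 un I-1×I-2: vv
V/II-2 aff I-1×I-2: Vv
V/II-3 aff I-1×I-2: Vv
⇒ V over [I-1,I-2,II-1,II-2,II-3]: 1 consistent

II-3 ∈ {LL Vv, Ll Vv}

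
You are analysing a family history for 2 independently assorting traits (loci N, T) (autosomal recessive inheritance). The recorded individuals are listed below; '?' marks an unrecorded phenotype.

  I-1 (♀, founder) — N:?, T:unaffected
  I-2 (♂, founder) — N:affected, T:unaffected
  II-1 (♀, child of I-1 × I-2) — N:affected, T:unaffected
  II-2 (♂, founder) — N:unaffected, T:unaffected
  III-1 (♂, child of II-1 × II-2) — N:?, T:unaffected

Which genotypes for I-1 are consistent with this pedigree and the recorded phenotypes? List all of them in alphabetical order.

I-1 ∈ {Nn TT, Nn Tt, nn TT, nn Tt}

N/I-1 ? ·: Nn|nn
N/I-2 aff ·: nn
N/II-1 aff I-1×I-2: nn
N/II-2 un ·: NN|Nn
N/III-1 ? II-1×II-2: Nn|nn
⇒ N over [I-1,I-2,II-1,II-2,III-1]: 6 consistent
T/I-1 un ·: TT|Tt
T/I-2 un ·: TT|Tt
T/II-1 un I-1×I-2: TT|Tt
T/II-2 un ·: TT|Tt
T/III-1 un II-1×II-2: TT|Tt
⇒ T over [I-1,I-2,II-1,II-2,III-1]: 24 consistent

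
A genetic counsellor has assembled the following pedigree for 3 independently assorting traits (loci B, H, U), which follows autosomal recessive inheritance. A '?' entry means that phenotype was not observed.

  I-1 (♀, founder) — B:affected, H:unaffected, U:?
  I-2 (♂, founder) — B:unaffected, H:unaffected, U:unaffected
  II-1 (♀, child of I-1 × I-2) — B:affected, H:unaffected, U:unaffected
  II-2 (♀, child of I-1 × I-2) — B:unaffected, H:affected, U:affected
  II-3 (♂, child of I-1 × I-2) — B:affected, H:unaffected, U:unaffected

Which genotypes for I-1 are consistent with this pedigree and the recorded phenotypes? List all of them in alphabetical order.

I-1 ∈ {bb Hh Uu, bb Hh uu}

B/I-1 aff ·: bb
B/I-2 un ·: Bb
B/II-1 aff I-1×I-2: bb
B/II-2 un I-1×I-2: Bb
B/II-3 aff I-1×I-2: bb
⇒ B over [I-1,I-2,II-1,II-2,II-3]: 1 consistent
H/I-1 un ·: Hh
H/I-2 un ·: Hh
H/II-1 un I-1×I-2: HH|Hh
H/II-2 aff I-1×I-2: hh
H/II-3 un I-1×I-2: HH|Hh
⇒ H over [I-1,I-2,II-1,II-2,II-3]: 4 consistent
U/I-1 ? ·: Uu|uu
U/I-2 un ·: Uu
U/II-1 un I-1×I-2: UU|Uu
U/II-2 aff I-1×I-2: uu
U/II-3 un I-1×I-2: UU|Uu
⇒ U over [I-1,I-2,II-1,II-2,II-3]: 5 consistent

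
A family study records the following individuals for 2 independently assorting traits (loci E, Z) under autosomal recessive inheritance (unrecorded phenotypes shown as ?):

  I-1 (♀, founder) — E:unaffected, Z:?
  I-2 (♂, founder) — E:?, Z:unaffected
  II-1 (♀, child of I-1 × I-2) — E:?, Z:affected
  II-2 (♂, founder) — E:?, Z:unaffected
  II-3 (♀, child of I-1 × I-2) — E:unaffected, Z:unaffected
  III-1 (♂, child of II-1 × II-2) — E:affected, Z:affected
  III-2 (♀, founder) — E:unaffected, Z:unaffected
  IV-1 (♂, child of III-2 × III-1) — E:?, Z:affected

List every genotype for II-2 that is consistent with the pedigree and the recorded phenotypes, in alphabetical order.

II-2 ∈ {Ee Zz, ee Zz}

E/I-1 un ·: EE|Ee
E/I-2 ? ·: EE|Ee|ee
E/II-1 ? I-1×I-2: Ee|ee
E/II-2 ? ·: Ee|ee
E/II-3 un I-1×I-2: EE|Ee
E/III-1 aff II-1×II-2: ee
E/III-2 un ·: EE|Ee
E/IV-1 ? III-2×III-1: Ee|ee
⇒ E over [I-1,I-2,II-1,II-2,II-3,III-1,III-2,IV-1]: 66 consistent
Z/I-1 ? ·: Zz|zz
Z/I-2 un ·: Zz
Z/II-1 aff I-1×I-2: zz
Z/II-2 un ·: Zz
Z/II-3 un I-1×I-2: ZZ|Zz
Z/III-1 aff II-1×II-2: zz
Z/III-2 un ·: Zz
Z/IV-1 aff III-2×III-1: zz
⇒ Z over [I-1,I-2,II-1,II-2,II-3,III-1,III-2,IV-1]: 3 consistent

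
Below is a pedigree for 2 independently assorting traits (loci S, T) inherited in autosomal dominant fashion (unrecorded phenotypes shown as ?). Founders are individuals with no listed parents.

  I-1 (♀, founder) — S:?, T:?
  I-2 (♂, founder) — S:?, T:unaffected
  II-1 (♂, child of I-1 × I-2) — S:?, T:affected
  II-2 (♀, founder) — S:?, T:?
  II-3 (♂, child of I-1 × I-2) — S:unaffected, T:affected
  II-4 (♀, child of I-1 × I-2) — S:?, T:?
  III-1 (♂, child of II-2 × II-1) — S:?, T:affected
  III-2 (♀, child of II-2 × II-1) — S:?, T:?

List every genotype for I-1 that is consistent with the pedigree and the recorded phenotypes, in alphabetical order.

I-1 ∈ {Ss TT, Ss Tt, ss TT, ss Tt}

S/I-1 ? ·: ss|Ss
S/I-2 ? ·: ss|Ss
S/II-1 ? I-1×I-2: ss|Ss|SS
S/II-2 ? ·: ss|Ss|SS
S/II-3 un I-1×I-2: ss
S/II-4 ? I-1×I-2: ss|Ss|SS
S/III-1 ? II-2×II-1: ss|Ss|SS
S/III-2 ? II-2×II-1: ss|Ss|SS
⇒ S over [I-1,I-2,II-1,II-2,II-3,II-4,III-1,III-2]: 185 consistent
T/I-1 ? ·: Tt|TT
T/I-2 un ·: tt
T/II-1 aff I-1×I-2: Tt
T/II-2 ? ·: tt|Tt|TT
T/II-3 aff I-1×I-2: Tt
T/II-4 ? I-1×I-2: tt|Tt
T/III-1 aff II-2×II-1: Tt|TT
T/III-2 ? II-2×II-1: tt|Tt|TT
⇒ T over [I-1,I-2,II-1,II-2,II-3,II-4,III-1,III-2]: 36 consistent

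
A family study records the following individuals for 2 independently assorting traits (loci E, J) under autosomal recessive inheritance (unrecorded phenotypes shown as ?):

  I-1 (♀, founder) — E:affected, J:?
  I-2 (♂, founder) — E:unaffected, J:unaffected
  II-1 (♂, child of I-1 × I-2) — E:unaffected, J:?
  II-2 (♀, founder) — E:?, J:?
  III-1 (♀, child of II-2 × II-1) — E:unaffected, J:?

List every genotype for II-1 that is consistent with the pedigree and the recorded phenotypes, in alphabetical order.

E/I-1 aff ·: ee
E/I-2 un ·: EE|Ee
E/II-1 un I-1×I-2: Ee
E/II-2 ? ·: EE|Ee|ee
E/III-1 un II-2×II-1: EE|Ee
⇒ E over [I-1,I-2,II-1,II-2,III-1]: 10 consistent
J/I-1 ? ·: JJ|Jj|jj
J/I-2 un ·: JJ|Jj
J/II-1 ? I-1×I-2: JJ|Jj|jj
J/II-2 ? ·: JJ|Jj|jj
J/III-1 ? II-2×II-1: JJ|Jj|jj
⇒ J over [I-1,I-2,II-1,II-2,III-1]: 59 consistent

II-1 ∈ {Ee JJ, Ee Jj, Ee jj}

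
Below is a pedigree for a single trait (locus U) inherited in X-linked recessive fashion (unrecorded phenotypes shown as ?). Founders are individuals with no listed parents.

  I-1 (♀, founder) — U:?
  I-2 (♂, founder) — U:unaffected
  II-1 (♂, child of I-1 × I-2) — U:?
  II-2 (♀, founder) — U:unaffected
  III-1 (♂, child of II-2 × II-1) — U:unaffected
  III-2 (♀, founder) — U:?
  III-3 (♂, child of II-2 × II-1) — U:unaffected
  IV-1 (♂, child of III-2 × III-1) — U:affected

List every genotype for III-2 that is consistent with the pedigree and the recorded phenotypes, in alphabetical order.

III-2 ∈ {X^UX^u, X^uX^u}

U/I-1 ? ·: X^UX^U|X^UX^u|X^uX^u
U/I-2 un ·: X^UY
U/II-1 ? I-1×I-2: X^UY|X^uY
U/II-2 un ·: X^UX^U|X^UX^u
U/III-1 un II-2×II-1: X^UY
U/III-2 ? ·: X^UX^u|X^uX^u
U/III-3 un II-2×II-1: X^UY
U/IV-1 aff III-2×III-1: X^uY
⇒ U over [I-1,I-2,II-1,II-2,III-1,III-2,III-3,IV-1]: 16 consistent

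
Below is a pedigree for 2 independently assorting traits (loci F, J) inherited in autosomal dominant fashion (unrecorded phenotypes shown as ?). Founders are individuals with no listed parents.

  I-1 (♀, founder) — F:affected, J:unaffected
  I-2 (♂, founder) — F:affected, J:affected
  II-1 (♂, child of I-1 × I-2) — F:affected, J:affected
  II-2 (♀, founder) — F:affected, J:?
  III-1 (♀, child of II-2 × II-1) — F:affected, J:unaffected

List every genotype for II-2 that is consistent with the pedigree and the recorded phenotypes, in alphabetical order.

II-2 ∈ {FF Jj, FF jj, Ff Jj, Ff jj}

F/I-1 aff ·: Ff|FF
F/I-2 aff ·: Ff|FF
F/II-1 aff I-1×I-2: Ff|FF
F/II-2 aff ·: Ff|FF
F/III-1 aff II-2×II-1: Ff|FF
⇒ F over [I-1,I-2,II-1,II-2,III-1]: 24 consistent
J/I-1 un ·: jj
J/I-2 aff ·: Jj|JJ
J/II-1 aff I-1×I-2: Jj
J/II-2 ? ·: jj|Jj
J/III-1 un II-2×II-1: jj
⇒ J over [I-1,I-2,II-1,II-2,III-1]: 4 consistent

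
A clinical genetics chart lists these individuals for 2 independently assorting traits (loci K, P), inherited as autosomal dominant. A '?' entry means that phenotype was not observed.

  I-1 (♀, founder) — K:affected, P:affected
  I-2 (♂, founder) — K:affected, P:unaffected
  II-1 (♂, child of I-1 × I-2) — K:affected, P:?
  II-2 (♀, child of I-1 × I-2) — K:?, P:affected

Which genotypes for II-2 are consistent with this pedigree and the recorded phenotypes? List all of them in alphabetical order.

II-2 ∈ {KK Pp, Kk Pp, kk Pp}

K/I-1 aff ·: Kk|KK
K/I-2 aff ·: Kk|KK
K/II-1 aff I-1×I-2: Kk|KK
K/II-2 ? I-1×I-2: kk|Kk|KK
⇒ K over [I-1,I-2,II-1,II-2]: 15 consistent
P/I-1 aff ·: Pp|PP
P/I-2 un ·: pp
P/II-1 ? I-1×I-2: pp|Pp
P/II-2 aff I-1×I-2: Pp
⇒ P over [I-1,I-2,II-1,II-2]: 3 consistent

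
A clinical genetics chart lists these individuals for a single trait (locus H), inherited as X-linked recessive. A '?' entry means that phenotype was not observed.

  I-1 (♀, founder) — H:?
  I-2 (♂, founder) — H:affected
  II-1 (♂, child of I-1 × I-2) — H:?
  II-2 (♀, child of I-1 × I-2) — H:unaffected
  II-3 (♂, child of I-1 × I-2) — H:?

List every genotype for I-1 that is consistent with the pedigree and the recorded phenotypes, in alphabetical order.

I-1 ∈ {X^HX^H, X^HX^h}

H/I-1 ? ·: X^HX^H|X^HX^h
H/I-2 aff ·: X^hY
H/II-1 ? I-1×I-2: X^HY|X^hY
H/II-2 un I-1×I-2: X^HX^h
H/II-3 ? I-1×I-2: X^HY|X^hY
⇒ H over [I-1,I-2,II-1,II-2,II-3]: 5 consistent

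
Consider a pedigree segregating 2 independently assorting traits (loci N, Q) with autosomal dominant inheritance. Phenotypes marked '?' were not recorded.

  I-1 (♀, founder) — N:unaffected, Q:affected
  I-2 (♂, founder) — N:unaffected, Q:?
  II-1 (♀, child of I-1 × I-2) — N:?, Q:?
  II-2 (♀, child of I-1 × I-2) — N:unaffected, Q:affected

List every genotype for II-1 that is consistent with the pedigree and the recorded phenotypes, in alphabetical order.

N/I-1 un ·: nn
N/I-2 un ·: nn
N/II-1 ? I-1×I-2: nn
N/II-2 un I-1×I-2: nn
⇒ N over [I-1,I-2,II-1,II-2]: 1 consistent
Q/I-1 aff ·: Qq|QQ
Q/I-2 ? ·: qq|Qq|QQ
Q/II-1 ? I-1×I-2: qq|Qq|QQ
Q/II-2 aff I-1×I-2: Qq|QQ
⇒ Q over [I-1,I-2,II-1,II-2]: 18 consistent

II-1 ∈ {nn QQ, nn Qq, nn qq}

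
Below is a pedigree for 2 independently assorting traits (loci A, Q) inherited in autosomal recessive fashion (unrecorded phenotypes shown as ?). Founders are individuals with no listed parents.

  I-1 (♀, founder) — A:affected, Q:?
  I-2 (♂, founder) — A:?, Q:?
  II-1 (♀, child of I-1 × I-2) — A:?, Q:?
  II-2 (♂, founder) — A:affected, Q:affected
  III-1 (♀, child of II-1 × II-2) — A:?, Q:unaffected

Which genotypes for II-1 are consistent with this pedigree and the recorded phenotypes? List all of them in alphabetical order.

II-1 ∈ {Aa QQ, Aa Qq, aa QQ, aa Qq}

A/I-1 aff ·: aa
A/I-2 ? ·: AA|Aa|aa
A/II-1 ? I-1×I-2: Aa|aa
A/II-2 aff ·: aa
A/III-1 ? II-1×II-2: Aa|aa
⇒ A over [I-1,I-2,II-1,II-2,III-1]: 6 consistent
Q/I-1 ? ·: QQ|Qq|qq
Q/I-2 ? ·: QQ|Qq|qq
Q/II-1 ? I-1×I-2: QQ|Qq
Q/II-2 aff ·: qq
Q/III-1 un II-1×II-2: Qq
⇒ Q over [I-1,I-2,II-1,II-2,III-1]: 11 consistent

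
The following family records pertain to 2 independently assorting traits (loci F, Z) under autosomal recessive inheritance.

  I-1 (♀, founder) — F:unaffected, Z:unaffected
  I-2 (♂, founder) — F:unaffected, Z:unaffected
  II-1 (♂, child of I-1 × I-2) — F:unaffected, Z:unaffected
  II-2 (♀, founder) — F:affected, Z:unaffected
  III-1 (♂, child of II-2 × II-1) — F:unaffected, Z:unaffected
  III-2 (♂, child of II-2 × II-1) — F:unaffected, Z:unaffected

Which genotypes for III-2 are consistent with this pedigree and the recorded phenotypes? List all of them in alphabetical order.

F/I-1 un ·: FF|Ff
F/I-2 un ·: FF|Ff
F/II-1 un I-1×I-2: FF|Ff
F/II-2 aff ·: ff
F/III-1 un II-2×II-1: Ff
F/III-2 un II-2×II-1: Ff
⇒ F over [I-1,I-2,II-1,II-2,III-1,III-2]: 7 consistent
Z/I-1 un ·: ZZ|Zz
Z/I-2 un ·: ZZ|Zz
Z/II-1 un I-1×I-2: ZZ|Zz
Z/II-2 un ·: ZZ|Zz
Z/III-1 un II-2×II-1: ZZ|Zz
Z/III-2 un II-2×II-1: ZZ|Zz
⇒ Z over [I-1,I-2,II-1,II-2,III-1,III-2]: 44 consistent

III-2 ∈ {Ff ZZ, Ff Zz}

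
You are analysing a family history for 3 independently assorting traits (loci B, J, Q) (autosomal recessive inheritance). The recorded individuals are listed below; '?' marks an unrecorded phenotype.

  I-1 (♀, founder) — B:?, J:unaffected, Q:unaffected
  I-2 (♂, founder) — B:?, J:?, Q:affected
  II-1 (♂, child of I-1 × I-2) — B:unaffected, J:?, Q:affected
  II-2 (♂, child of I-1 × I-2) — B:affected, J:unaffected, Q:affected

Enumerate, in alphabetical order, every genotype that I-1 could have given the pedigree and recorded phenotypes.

B/I-1 ? ·: Bb|bb
B/I-2 ? ·: Bb|bb
B/II-1 un I-1×I-2: BB|Bb
B/II-2 aff I-1×I-2: bb
⇒ B over [I-1,I-2,II-1,II-2]: 4 consistent
J/I-1 un ·: JJ|Jj
J/I-2 ? ·: JJ|Jj|jj
J/II-1 ? I-1×I-2: JJ|Jj|jj
J/II-2 un I-1×I-2: JJ|Jj
⇒ J over [I-1,I-2,II-1,II-2]: 18 consistent
Q/I-1 un ·: Qq
Q/I-2 aff ·: qq
Q/II-1 aff I-1×I-2: qq
Q/II-2 aff I-1×I-2: qq
⇒ Q over [I-1,I-2,II-1,II-2]: 1 consistent

I-1 ∈ {Bb JJ Qq, Bb Jj Qq, bb JJ Qq, bb Jj Qq}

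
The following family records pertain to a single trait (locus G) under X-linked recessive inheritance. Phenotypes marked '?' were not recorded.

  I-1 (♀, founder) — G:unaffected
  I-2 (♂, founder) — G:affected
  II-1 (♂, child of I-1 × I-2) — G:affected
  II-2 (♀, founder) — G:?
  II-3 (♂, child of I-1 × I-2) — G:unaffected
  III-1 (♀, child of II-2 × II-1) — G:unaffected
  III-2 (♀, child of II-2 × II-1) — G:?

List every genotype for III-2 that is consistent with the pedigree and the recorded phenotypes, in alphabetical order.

G/I-1 un ·: X^GX^g
G/I-2 aff ·: X^gY
G/II-1 aff I-1×I-2: X^gY
G/II-2 ? ·: X^GX^G|X^GX^g
G/II-3 un I-1×I-2: X^GY
G/III-1 un II-2×II-1: X^GX^g
G/III-2 ? II-2×II-1: X^GX^g|X^gX^g
⇒ G over [I-1,I-2,II-1,II-2,II-3,III-1,III-2]: 3 consistent

III-2 ∈ {X^GX^g, X^gX^g}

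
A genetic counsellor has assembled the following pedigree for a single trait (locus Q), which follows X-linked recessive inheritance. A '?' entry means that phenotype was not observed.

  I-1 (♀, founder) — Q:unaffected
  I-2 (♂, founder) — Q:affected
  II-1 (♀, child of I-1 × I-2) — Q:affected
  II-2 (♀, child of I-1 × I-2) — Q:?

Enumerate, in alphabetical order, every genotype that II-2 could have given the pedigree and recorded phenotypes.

Q/I-1 un ·: X^QX^q
Q/I-2 aff ·: X^qY
Q/II-1 aff I-1×I-2: X^qX^q
Q/II-2 ? I-1×I-2: X^QX^q|X^qX^q
⇒ Q over [I-1,I-2,II-1,II-2]: 2 consistent

II-2 ∈ {X^QX^q, X^qX^q}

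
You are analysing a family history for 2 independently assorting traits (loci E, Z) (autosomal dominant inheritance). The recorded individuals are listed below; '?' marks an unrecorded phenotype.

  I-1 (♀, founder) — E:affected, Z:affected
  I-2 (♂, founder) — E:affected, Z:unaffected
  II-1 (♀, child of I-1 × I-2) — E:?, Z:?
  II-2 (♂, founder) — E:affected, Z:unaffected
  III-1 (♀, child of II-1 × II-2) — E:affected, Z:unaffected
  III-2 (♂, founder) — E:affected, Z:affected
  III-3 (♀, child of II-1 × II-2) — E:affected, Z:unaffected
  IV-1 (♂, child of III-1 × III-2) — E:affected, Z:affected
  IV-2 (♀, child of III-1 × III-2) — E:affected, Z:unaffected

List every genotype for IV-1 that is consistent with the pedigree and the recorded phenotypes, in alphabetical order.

E/I-1 aff ·: Ee|EE
E/I-2 aff ·: Ee|EE
E/II-1 ? I-1×I-2: ee|Ee|EE
E/II-2 aff ·: Ee|EE
E/III-1 aff II-1×II-2: Ee|EE
E/III-2 aff ·: Ee|EE
E/III-3 aff II-1×II-2: Ee|EE
E/IV-1 aff III-1×III-2: Ee|EE
E/IV-2 aff III-1×III-2: Ee|EE
⇒ E over [I-1,I-2,II-1,II-2,III-1,III-2,III-3,IV-1,IV-2]: 296 consistent
Z/I-1 aff ·: Zz|ZZ
Z/I-2 un ·: zz
Z/II-1 ? I-1×I-2: zz|Zz
Z/II-2 un ·: zz
Z/III-1 un II-1×II-2: zz
Z/III-2 aff ·: Zz
Z/III-3 un II-1×II-2: zz
Z/IV-1 aff III-1×III-2: Zz
Z/IV-2 un III-1×III-2: zz
⇒ Z over [I-1,I-2,II-1,II-2,III-1,III-2,III-3,IV-1,IV-2]: 3 consistent

IV-1 ∈ {EE Zz, Ee Zz}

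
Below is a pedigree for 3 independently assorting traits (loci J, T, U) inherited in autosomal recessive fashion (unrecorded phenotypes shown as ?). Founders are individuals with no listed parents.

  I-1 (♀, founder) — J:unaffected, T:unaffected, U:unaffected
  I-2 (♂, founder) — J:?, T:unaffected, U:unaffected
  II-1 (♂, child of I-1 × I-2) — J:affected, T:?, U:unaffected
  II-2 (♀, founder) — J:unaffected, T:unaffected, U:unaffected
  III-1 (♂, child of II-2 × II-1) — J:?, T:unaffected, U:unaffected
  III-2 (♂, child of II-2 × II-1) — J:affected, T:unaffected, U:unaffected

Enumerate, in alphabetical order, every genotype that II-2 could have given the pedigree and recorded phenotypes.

II-2 ∈ {Jj TT UU, Jj TT Uu, Jj Tt UU, Jj Tt Uu}

J/I-1 un ·: Jj
J/I-2 ? ·: Jj|jj
J/II-1 aff I-1×I-2: jj
J/II-2 un ·: Jj
J/III-1 ? II-2×II-1: Jj|jj
J/III-2 aff II-2×II-1: jj
⇒ J over [I-1,I-2,II-1,II-2,III-1,III-2]: 4 consistent
T/I-1 un ·: TT|Tt
T/I-2 un ·: TT|Tt
T/II-1 ? I-1×I-2: TT|Tt|tt
T/II-2 un ·: TT|Tt
T/III-1 un II-2×II-1: TT|Tt
T/III-2 un II-2×II-1: TT|Tt
⇒ T over [I-1,I-2,II-1,II-2,III-1,III-2]: 46 consistent
U/I-1 un ·: UU|Uu
U/I-2 un ·: UU|Uu
U/II-1 un I-1×I-2: UU|Uu
U/II-2 un ·: UU|Uu
U/III-1 un II-2×II-1: UU|Uu
U/III-2 un II-2×II-1: UU|Uu
⇒ U over [I-1,I-2,II-1,II-2,III-1,III-2]: 44 consistent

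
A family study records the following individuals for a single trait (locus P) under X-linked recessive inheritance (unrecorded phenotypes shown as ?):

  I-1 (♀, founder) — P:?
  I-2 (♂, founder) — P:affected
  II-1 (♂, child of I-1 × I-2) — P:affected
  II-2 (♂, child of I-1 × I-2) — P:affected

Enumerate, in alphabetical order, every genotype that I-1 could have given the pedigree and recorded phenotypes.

P/I-1 ? ·: X^PX^p|X^pX^p
P/I-2 aff ·: X^pY
P/II-1 aff I-1×I-2: X^pY
P/II-2 aff I-1×I-2: X^pY
⇒ P over [I-1,I-2,II-1,II-2]: 2 consistent

I-1 ∈ {X^PX^p, X^pX^p}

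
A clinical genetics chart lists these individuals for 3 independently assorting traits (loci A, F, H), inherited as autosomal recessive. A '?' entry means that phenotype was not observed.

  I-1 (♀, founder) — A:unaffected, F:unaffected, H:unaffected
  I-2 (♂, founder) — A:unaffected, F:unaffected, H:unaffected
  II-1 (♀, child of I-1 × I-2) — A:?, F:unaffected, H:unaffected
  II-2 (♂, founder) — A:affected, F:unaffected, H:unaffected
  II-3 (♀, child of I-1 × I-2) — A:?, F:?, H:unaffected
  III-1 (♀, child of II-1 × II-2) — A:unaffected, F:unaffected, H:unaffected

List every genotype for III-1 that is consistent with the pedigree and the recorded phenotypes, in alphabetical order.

A/I-1 un ·: AA|Aa
A/I-2 un ·: AA|Aa
A/II-1 ? I-1×I-2: AA|Aa
A/II-2 aff ·: aa
A/II-3 ? I-1×I-2: AA|Aa|aa
A/III-1 un II-1×II-2: Aa
⇒ A over [I-1,I-2,II-1,II-2,II-3,III-1]: 15 consistent
F/I-1 un ·: FF|Ff
F/I-2 un ·: FF|Ff
F/II-1 un I-1×I-2: FF|Ff
F/II-2 un ·: FF|Ff
F/II-3 ? I-1×I-2: FF|Ff|ff
F/III-1 un II-1×II-2: FF|Ff
⇒ F over [I-1,I-2,II-1,II-2,II-3,III-1]: 52 consistent
H/I-1 un ·: HH|Hh
H/I-2 un ·: HH|Hh
H/II-1 un I-1×I-2: HH|Hh
H/II-2 un ·: HH|Hh
H/II-3 un I-1×I-2: HH|Hh
H/III-1 un II-1×II-2: HH|Hh
⇒ H over [I-1,I-2,II-1,II-2,II-3,III-1]: 45 consistent

III-1 ∈ {Aa FF HH, Aa FF Hh, Aa Ff HH, Aa Ff Hh}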